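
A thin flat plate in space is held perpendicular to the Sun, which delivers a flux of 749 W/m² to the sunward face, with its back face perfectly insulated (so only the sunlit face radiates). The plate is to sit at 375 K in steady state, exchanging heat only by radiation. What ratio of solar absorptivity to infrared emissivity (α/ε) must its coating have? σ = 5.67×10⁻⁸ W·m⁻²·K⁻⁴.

α/ε ≈ 1.50

Balance: αS·A = εσ·1A·T⁴ ⇒ α/ε = σT⁴/S.
α/ε = 5.67×10⁻⁸·(375)⁴/749 = 5.67×10⁻⁸·1.978×10¹⁰/749.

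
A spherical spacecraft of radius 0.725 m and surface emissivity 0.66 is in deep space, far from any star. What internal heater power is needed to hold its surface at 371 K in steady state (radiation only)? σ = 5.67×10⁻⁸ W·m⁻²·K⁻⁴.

P = εσ·4πr²·T⁴.
4πr² = 6.605 m²; T⁴ = 1.895×10¹⁰ K⁴.
P = 0.66·5.67×10⁻⁸·6.605·1.895×10¹⁰.

P ≈ 4680 W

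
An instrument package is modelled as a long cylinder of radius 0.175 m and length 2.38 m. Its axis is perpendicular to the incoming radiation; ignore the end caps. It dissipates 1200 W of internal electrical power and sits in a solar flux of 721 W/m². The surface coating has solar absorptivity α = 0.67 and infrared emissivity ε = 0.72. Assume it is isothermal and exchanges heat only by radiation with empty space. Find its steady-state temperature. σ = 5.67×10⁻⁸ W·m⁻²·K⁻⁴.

At steady state, absorbed solar power + internal power = radiated power.
Absorbed: α·S·A_cross = 0.67·721·0.8330 = 402.4 W (cross-section 2rL).
Total input = 402.4 + 1200 = 1602 W.
Radiated: εσ·A_surf·T⁴ with A_surf = 2πrL = 2.617 m².
T⁴ = 1602/(0.72·5.67×10⁻⁸·2.617) = 1.500×10¹⁰ K⁴.

T ≈ 350 K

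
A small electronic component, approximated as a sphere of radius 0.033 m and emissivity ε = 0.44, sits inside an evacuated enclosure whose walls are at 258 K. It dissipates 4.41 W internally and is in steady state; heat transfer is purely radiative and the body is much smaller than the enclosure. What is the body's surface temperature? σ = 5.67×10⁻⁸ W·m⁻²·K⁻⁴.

For a small grey body in a large enclosure, net radiated power = εσA(T⁴ − T_w⁴).
Steady state: P = εσA(T⁴ − T_w⁴) with A = 4πr² = 0.01368 m².
T⁴ = P/(εσA) + T_w⁴ = 4.41/(0.44·5.67×10⁻⁸·0.01368) + (258)⁴
    = 1.292×10¹⁰ + 4.431×10⁹ = 1.735×10¹⁰ K⁴.

T ≈ 363 K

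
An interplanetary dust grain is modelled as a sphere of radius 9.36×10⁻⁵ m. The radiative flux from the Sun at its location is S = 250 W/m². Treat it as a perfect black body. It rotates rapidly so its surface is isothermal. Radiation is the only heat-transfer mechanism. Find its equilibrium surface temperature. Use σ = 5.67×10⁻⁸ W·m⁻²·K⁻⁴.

T ≈ 182 K

At equilibrium, absorbed power = emitted power.
Absorbing cross-section = πr² = 2.752×10⁻⁸ m²; emitting surface = 4πr² = 1.101×10⁻⁷ m² (ratio 4).
S·A_cross = εσ·A_surf·T⁴  ⇒  T⁴ = S/(4σ).
T⁴ = 1.00·250/(4·5.67×10⁻⁸) = 1.102×10⁹ K⁴.
T = (1.102×10⁹)^(1/4).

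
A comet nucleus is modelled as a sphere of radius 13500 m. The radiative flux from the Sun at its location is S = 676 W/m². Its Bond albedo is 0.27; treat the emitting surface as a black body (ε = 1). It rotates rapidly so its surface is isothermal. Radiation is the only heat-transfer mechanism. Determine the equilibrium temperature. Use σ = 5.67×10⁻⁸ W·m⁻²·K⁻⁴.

T ≈ 216 K

At equilibrium, absorbed power = emitted power.
Absorbing cross-section = πr² = 5.726×10⁸ m²; emitting surface = 4πr² = 2.290×10⁹ m² (ratio 4).
(1−a)S·A_cross = εσ·A_surf·T⁴  ⇒  T⁴ = (1−a)S/(4σ).
T⁴ = 0.730·676/(4·5.67×10⁻⁸) = 2.176×10⁹ K⁴.
T = (2.176×10⁹)^(1/4).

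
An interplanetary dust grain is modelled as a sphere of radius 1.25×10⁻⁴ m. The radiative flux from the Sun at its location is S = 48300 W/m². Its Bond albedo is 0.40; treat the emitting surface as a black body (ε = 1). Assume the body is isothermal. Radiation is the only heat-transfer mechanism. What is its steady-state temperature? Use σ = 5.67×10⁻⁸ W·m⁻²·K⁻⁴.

At equilibrium, absorbed power = emitted power.
Absorbing cross-section = πr² = 4.909×10⁻⁸ m²; emitting surface = 4πr² = 1.963×10⁻⁷ m² (ratio 4).
(1−a)S·A_cross = εσ·A_surf·T⁴  ⇒  T⁴ = (1−a)S/(4σ).
T⁴ = 0.600·48300/(4·5.67×10⁻⁸) = 1.278×10¹¹ K⁴.
T = (1.278×10¹¹)^(1/4).

T ≈ 598 K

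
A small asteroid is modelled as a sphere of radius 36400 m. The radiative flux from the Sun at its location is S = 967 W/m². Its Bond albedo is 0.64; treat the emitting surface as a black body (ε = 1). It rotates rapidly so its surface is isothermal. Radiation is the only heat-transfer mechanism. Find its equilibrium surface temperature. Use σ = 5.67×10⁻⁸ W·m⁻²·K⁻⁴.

T ≈ 198 K

At equilibrium, absorbed power = emitted power.
Absorbing cross-section = πr² = 4.162×10⁹ m²; emitting surface = 4πr² = 1.665×10¹⁰ m² (ratio 4).
(1−a)S·A_cross = εσ·A_surf·T⁴  ⇒  T⁴ = (1−a)S/(4σ).
T⁴ = 0.360·967/(4·5.67×10⁻⁸) = 1.535×10⁹ K⁴.
T = (1.535×10⁹)^(1/4).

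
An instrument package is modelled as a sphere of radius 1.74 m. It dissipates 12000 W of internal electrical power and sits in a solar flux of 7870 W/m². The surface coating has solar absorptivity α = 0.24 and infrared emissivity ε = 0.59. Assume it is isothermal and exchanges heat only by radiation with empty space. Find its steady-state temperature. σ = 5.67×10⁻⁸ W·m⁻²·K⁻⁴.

At steady state, absorbed solar power + internal power = radiated power.
Absorbed: α·S·A_cross = 0.24·7870·9.511 = 17970 W (cross-section πr²).
Total input = 17970 + 12000 = 29970 W.
Radiated: εσ·A_surf·T⁴ with A_surf = 4πr² = 38.05 m².
T⁴ = 29970/(0.59·5.67×10⁻⁸·38.05) = 2.354×10¹⁰ K⁴.

T ≈ 392 K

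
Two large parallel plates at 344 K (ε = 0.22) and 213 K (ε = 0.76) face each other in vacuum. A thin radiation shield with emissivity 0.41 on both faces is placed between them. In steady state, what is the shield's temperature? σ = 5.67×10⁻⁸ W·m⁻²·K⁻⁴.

T_s ≈ 276 K

In steady state the net flux on the hot side equals that on the cold side.
σ(T₁⁴−T_s⁴)/D₁ = σ(T_s⁴−T₂⁴)/D₂, with D₁ = 1/ε₁+1/ε_s−1 = 5.984, D₂ = 1/ε_s+1/ε₂−1 = 2.755.
Solve for T_s⁴: T_s⁴ = (D₂·T₁⁴ + D₁·T₂⁴)/(D₁+D₂) = 5.824×10⁹ K⁴.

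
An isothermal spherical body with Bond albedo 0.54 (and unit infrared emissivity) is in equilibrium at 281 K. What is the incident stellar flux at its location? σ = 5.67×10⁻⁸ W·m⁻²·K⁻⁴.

S ≈ 3070 W/m²

(1−a)S·πr² = σ·4πr²·T⁴ ⇒ S = 4σT⁴/(1−a).
S = 4·5.67×10⁻⁸·6.235×10⁹/0.460.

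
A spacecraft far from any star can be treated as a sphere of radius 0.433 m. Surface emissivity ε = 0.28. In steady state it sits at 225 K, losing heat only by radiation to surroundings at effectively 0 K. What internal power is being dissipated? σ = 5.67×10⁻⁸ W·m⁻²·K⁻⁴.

Steady state: P = εσA T⁴.
A = 4πr² = 2.356 m²; T⁴ = (225)⁴ = 2.563×10⁹ K⁴.
P = 0.28 × 5.67×10⁻⁸ × 2.356 × 2.563×10⁹.

P ≈ 95.9 W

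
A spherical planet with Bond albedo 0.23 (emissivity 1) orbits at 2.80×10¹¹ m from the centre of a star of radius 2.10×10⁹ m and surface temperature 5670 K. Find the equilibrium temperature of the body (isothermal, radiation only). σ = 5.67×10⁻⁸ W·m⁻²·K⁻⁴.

The star's surface emits σT_*⁴; at distance d the flux is S = σT_*⁴(R_*/d)².
S = 5.67×10⁻⁸·(5670)⁴·(2.10×10⁹/2.80×10¹¹)² = 3296 W/m².
For an isothermal sphere T⁴ = (1−a)S/(4σ) = 1.119×10¹⁰ K⁴.

T ≈ 325 K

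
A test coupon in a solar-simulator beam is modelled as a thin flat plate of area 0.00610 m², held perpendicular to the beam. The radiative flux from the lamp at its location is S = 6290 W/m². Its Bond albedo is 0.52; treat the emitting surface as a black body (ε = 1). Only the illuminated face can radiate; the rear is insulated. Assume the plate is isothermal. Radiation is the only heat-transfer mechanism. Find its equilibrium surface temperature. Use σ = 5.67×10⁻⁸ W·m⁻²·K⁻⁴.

T ≈ 480 K

At equilibrium, absorbed power = emitted power.
Absorbing cross-section = A = 0.006100 m²; emitting surface = A = 0.006100 m² (ratio 1).
(1−a)S·A_cross = εσ·A_surf·T⁴  ⇒  T⁴ = (1−a)S/(1σ).
T⁴ = 0.480·6290/(1·5.67×10⁻⁸) = 5.325×10¹⁰ K⁴.
T = (5.325×10¹⁰)^(1/4).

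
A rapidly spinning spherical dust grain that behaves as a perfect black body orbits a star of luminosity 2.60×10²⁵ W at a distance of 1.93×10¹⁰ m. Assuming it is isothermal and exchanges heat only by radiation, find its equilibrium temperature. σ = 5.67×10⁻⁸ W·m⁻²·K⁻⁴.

T ≈ 396 K

First find the stellar flux at distance d: S = L/(4πd²) = 2.60×10²⁵/(4π·(1.93×10¹⁰)²) = 5555 W/m².
For an isothermal sphere, absorbed (1−a)S·πr² = emitted σ·4πr²·T⁴, so T⁴ = (1−a)S/(4σ).
T⁴ = 1.00·5555/(4·5.67×10⁻⁸) = 2.449×10¹⁰ K⁴.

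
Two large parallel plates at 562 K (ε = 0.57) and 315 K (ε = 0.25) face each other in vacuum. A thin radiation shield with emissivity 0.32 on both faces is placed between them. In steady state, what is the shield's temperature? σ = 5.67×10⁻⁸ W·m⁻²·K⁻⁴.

In steady state the net flux on the hot side equals that on the cold side.
σ(T₁⁴−T_s⁴)/D₁ = σ(T_s⁴−T₂⁴)/D₂, with D₁ = 1/ε₁+1/ε_s−1 = 3.879, D₂ = 1/ε_s+1/ε₂−1 = 6.125.
Solve for T_s⁴: T_s⁴ = (D₂·T₁⁴ + D₁·T₂⁴)/(D₁+D₂) = 6.489×10¹⁰ K⁴.

T_s ≈ 505 K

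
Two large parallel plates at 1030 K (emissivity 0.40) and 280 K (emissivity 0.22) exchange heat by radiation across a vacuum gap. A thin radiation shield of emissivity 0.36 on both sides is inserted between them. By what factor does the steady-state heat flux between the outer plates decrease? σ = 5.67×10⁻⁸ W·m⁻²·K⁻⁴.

Without shield: q₀ = σΔ(T⁴)/(1/ε₁+1/ε₂−1) with denominator 6.045.
With shield the two gaps are in series; the resistances add: (1/ε₁+1/ε_s−1)+(1/ε_s+1/ε₂−1) = 4.278+6.323 = 10.60.
Heat-flux ratio q₀/q = 10.60/6.045.

factor ≈ 1.75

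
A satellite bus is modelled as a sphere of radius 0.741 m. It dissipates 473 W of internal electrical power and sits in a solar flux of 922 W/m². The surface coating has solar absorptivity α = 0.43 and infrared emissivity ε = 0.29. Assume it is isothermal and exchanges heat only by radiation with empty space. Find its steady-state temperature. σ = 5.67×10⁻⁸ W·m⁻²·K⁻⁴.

At steady state, absorbed solar power + internal power = radiated power.
Absorbed: α·S·A_cross = 0.43·922·1.725 = 683.9 W (cross-section πr²).
Total input = 683.9 + 473 = 1157 W.
Radiated: εσ·A_surf·T⁴ with A_surf = 4πr² = 6.900 m².
T⁴ = 1157/(0.29·5.67×10⁻⁸·6.900) = 1.020×10¹⁰ K⁴.

T ≈ 318 K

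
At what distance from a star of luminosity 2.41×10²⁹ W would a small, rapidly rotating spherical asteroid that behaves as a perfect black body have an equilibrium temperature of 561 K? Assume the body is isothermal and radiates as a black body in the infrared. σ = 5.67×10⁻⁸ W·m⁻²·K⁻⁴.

For an isothermal black-emitting sphere, (1−a)S·πr² = σ·4πr²·T⁴ ⇒ S = 4σT⁴/(1−a).
S = 4·5.67×10⁻⁸·(561)⁴/1.00 = 22460 W/m².
Flux falls as S = L/(4πd²), so d = √(L/(4πS)) = √(2.41×10²⁹/(4π·22460)).

d ≈ 9.24×10¹¹ m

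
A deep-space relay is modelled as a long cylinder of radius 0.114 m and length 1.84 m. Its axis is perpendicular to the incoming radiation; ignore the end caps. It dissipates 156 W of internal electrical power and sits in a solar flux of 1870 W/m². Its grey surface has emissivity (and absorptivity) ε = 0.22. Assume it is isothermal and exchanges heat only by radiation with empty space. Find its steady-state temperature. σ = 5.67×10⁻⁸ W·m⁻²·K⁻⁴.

T ≈ 376 K

At steady state, absorbed solar power + internal power = radiated power.
Absorbed: α·S·A_cross = 0.22·1870·0.4195 = 172.6 W (cross-section 2rL).
Total input = 172.6 + 156 = 328.6 W.
Radiated: εσ·A_surf·T⁴ with A_surf = 2πrL = 1.318 m².
T⁴ = 328.6/(0.22·5.67×10⁻⁸·1.318) = 1.999×10¹⁰ K⁴.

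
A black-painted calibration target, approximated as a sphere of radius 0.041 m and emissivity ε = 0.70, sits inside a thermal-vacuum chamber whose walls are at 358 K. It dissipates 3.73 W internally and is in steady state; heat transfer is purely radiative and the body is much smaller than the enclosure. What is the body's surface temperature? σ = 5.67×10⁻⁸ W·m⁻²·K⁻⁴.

For a small grey body in a large enclosure, net radiated power = εσA(T⁴ − T_w⁴).
Steady state: P = εσA(T⁴ − T_w⁴) with A = 4πr² = 0.02112 m².
T⁴ = P/(εσA) + T_w⁴ = 3.73/(0.70·5.67×10⁻⁸·0.02112) + (358)⁴
    = 4.449×10⁹ + 1.643×10¹⁰ = 2.087×10¹⁰ K⁴.

T ≈ 380 K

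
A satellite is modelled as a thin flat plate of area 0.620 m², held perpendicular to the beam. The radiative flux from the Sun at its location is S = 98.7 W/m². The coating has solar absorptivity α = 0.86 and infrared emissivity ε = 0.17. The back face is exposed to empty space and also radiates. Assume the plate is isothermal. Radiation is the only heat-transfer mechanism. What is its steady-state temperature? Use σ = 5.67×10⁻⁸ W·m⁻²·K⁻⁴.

At equilibrium, absorbed power = emitted power.
Absorbing cross-section = A = 0.6200 m²; emitting surface = 2A = 1.240 m² (ratio 2).
αS·A_cross = εσ·A_surf·T⁴  ⇒  T⁴ = αS/(ε·2σ).
T⁴ = 0.860·98.7/(0.17·2·5.67×10⁻⁸) = 4.403×10⁹ K⁴.
T = (4.403×10⁹)^(1/4).

T ≈ 258 K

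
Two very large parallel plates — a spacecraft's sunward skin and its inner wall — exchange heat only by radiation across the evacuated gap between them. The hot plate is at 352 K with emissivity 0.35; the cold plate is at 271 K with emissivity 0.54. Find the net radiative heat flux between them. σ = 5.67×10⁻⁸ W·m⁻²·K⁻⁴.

For two infinite grey parallel plates, q = σ(T₁⁴ − T₂⁴)/(1/ε₁ + 1/ε₂ − 1).
T₁⁴ − T₂⁴ = 1.535×10¹⁰ − 5.394×10⁹ = 9.959×10⁹ K⁴.
1/ε₁ + 1/ε₂ − 1 = 2.857 + 1.852 − 1 = 3.709.
q = 5.67×10⁻⁸ × 9.959×10⁹ / 3.709.

q ≈ 152 W/m²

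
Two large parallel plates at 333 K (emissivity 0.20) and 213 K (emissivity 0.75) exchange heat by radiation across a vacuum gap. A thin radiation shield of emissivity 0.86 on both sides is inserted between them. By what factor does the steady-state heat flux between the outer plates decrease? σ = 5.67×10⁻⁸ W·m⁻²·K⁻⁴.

Without shield: q₀ = σΔ(T⁴)/(1/ε₁+1/ε₂−1) with denominator 5.333.
With shield the two gaps are in series; the resistances add: (1/ε₁+1/ε_s−1)+(1/ε_s+1/ε₂−1) = 5.163+1.496 = 6.659.
Heat-flux ratio q₀/q = 6.659/5.333.

factor ≈ 1.25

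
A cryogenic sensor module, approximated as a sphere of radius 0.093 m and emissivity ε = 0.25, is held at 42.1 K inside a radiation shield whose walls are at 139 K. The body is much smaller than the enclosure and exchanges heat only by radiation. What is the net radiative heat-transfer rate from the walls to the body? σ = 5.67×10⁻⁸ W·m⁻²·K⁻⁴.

P_net ≈ 0.570 W

For a small grey body in a large enclosure: P_net = εσA(T_body⁴ − T_wall⁴).
A = 4πr² = 0.1087 m²; T_body⁴ − T_wall⁴ = 3.141×10⁶ − 3.733×10⁸ = -3.702×10⁸ K⁴.
|P_net| = 0.25·5.67×10⁻⁸·0.1087·3.702×10⁸.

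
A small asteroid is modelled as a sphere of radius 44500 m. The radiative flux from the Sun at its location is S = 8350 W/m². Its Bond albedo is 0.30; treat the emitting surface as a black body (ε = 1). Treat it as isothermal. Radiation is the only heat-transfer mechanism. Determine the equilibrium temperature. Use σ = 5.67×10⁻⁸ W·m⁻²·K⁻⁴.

T ≈ 401 K

At equilibrium, absorbed power = emitted power.
Absorbing cross-section = πr² = 6.221×10⁹ m²; emitting surface = 4πr² = 2.488×10¹⁰ m² (ratio 4).
(1−a)S·A_cross = εσ·A_surf·T⁴  ⇒  T⁴ = (1−a)S/(4σ).
T⁴ = 0.700·8350/(4·5.67×10⁻⁸) = 2.577×10¹⁰ K⁴.
T = (2.577×10¹⁰)^(1/4).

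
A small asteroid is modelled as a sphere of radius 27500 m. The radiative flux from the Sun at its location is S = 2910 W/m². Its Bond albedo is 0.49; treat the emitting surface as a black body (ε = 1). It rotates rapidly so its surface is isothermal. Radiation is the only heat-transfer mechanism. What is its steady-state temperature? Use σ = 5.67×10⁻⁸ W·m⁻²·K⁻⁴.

T ≈ 284 K

At equilibrium, absorbed power = emitted power.
Absorbing cross-section = πr² = 2.376×10⁹ m²; emitting surface = 4πr² = 9.503×10⁹ m² (ratio 4).
(1−a)S·A_cross = εσ·A_surf·T⁴  ⇒  T⁴ = (1−a)S/(4σ).
T⁴ = 0.510·2910/(4·5.67×10⁻⁸) = 6.544×10⁹ K⁴.
T = (6.544×10⁹)^(1/4).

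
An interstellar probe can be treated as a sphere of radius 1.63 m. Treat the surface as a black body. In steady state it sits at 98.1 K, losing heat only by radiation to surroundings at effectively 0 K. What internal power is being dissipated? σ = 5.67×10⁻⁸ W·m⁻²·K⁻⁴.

P ≈ 175 W

Steady state: P = εσA T⁴.
A = 4πr² = 33.39 m²; T⁴ = (98.1)⁴ = 9.261×10⁷ K⁴.
P = 1.0 × 5.67×10⁻⁸ × 33.39 × 9.261×10⁷.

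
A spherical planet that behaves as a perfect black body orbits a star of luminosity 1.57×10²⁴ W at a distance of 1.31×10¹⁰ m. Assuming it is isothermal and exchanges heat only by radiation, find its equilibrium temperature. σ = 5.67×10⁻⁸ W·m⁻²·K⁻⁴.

First find the stellar flux at distance d: S = L/(4πd²) = 1.57×10²⁴/(4π·(1.31×10¹⁰)²) = 728.0 W/m².
For an isothermal sphere, absorbed (1−a)S·πr² = emitted σ·4πr²·T⁴, so T⁴ = (1−a)S/(4σ).
T⁴ = 1.00·728.0/(4·5.67×10⁻⁸) = 3.210×10⁹ K⁴.

T ≈ 238 K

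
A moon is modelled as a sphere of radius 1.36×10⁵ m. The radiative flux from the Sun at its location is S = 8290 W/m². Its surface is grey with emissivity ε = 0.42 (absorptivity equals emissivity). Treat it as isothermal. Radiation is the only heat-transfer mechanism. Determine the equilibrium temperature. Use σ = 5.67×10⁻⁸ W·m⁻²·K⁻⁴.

T ≈ 437 K

At equilibrium, absorbed power = emitted power.
Absorbing cross-section = πr² = 5.811×10¹⁰ m²; emitting surface = 4πr² = 2.324×10¹¹ m² (ratio 4).
εS·A_cross = εσ·A_surf·T⁴  ⇒  T⁴ = S/(4σ)   (ε cancels).
T⁴ = 8290/(4·5.67×10⁻⁸) = 3.655×10¹⁰ K⁴.
T = (3.655×10¹⁰)^(1/4).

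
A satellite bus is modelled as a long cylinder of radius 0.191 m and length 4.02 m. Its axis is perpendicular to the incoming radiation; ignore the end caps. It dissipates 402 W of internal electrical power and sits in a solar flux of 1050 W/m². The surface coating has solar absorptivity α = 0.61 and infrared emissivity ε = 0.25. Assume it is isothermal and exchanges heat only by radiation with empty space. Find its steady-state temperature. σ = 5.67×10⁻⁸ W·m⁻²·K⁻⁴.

At steady state, absorbed solar power + internal power = radiated power.
Absorbed: α·S·A_cross = 0.61·1050·1.536 = 983.6 W (cross-section 2rL).
Total input = 983.6 + 402 = 1386 W.
Radiated: εσ·A_surf·T⁴ with A_surf = 2πrL = 4.824 m².
T⁴ = 1386/(0.25·5.67×10⁻⁸·4.824) = 2.026×10¹⁰ K⁴.

T ≈ 377 K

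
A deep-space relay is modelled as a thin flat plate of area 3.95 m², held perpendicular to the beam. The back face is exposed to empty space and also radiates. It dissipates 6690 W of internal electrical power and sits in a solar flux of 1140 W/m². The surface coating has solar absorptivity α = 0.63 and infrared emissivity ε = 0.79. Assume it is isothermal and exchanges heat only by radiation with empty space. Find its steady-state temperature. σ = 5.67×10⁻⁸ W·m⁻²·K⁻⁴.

At steady state, absorbed solar power + internal power = radiated power.
Absorbed: α·S·A_cross = 0.63·1140·3.950 = 2837 W (cross-section A).
Total input = 2837 + 6690 = 9527 W.
Radiated: εσ·A_surf·T⁴ with A_surf = 2A = 7.900 m².
T⁴ = 9527/(0.79·5.67×10⁻⁸·7.900) = 2.692×10¹⁰ K⁴.

T ≈ 405 K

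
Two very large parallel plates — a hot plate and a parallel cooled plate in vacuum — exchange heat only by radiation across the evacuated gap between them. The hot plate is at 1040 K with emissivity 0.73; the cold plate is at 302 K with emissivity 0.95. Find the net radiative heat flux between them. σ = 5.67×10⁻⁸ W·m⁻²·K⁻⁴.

For two infinite grey parallel plates, q = σ(T₁⁴ − T₂⁴)/(1/ε₁ + 1/ε₂ − 1).
T₁⁴ − T₂⁴ = 1.170×10¹² − 8.318×10⁹ = 1.162×10¹² K⁴.
1/ε₁ + 1/ε₂ − 1 = 1.370 + 1.053 − 1 = 1.422.
q = 5.67×10⁻⁸ × 1.162×10¹² / 1.422.

q ≈ 46300 W/m²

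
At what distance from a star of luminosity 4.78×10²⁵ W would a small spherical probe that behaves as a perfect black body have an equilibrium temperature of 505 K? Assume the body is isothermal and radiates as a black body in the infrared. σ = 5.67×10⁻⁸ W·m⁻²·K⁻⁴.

For an isothermal black-emitting sphere, (1−a)S·πr² = σ·4πr²·T⁴ ⇒ S = 4σT⁴/(1−a).
S = 4·5.67×10⁻⁸·(505)⁴/1.00 = 14750 W/m².
Flux falls as S = L/(4πd²), so d = √(L/(4πS)) = √(4.78×10²⁵/(4π·14750)).

d ≈ 1.61×10¹⁰ m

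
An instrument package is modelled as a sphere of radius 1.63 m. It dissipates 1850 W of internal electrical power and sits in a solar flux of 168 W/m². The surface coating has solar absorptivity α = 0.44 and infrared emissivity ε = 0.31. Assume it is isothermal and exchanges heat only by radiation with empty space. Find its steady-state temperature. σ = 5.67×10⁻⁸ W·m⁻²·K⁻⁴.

T ≈ 255 K

At steady state, absorbed solar power + internal power = radiated power.
Absorbed: α·S·A_cross = 0.44·168·8.347 = 617.0 W (cross-section πr²).
Total input = 617.0 + 1850 = 2467 W.
Radiated: εσ·A_surf·T⁴ with A_surf = 4πr² = 33.39 m².
T⁴ = 2467/(0.31·5.67×10⁻⁸·33.39) = 4.204×10⁹ K⁴.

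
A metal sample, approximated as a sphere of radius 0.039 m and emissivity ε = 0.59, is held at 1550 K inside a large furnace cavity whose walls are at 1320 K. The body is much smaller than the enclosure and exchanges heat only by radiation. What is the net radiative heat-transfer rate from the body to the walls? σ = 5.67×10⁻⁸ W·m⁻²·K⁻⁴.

P_net ≈ 1750 W

For a small grey body in a large enclosure: P_net = εσA(T_body⁴ − T_wall⁴).
A = 4πr² = 0.01911 m²; T_body⁴ − T_wall⁴ = 5.772×10¹² − 3.036×10¹² = 2.736×10¹² K⁴.
|P_net| = 0.59·5.67×10⁻⁸·0.01911·2.736×10¹².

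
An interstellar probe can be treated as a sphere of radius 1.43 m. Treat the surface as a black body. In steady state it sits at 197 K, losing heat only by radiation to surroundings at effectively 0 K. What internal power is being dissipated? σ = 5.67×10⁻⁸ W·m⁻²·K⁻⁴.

Steady state: P = εσA T⁴.
A = 4πr² = 25.70 m²; T⁴ = (197)⁴ = 1.506×10⁹ K⁴.
P = 1.0 × 5.67×10⁻⁸ × 25.70 × 1.506×10⁹.

P ≈ 2190 W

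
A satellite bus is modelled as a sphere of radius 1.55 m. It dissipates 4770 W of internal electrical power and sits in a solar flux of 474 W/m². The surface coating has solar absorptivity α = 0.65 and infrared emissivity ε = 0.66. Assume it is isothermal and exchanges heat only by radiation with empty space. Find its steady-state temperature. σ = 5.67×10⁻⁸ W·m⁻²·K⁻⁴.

T ≈ 282 K

At steady state, absorbed solar power + internal power = radiated power.
Absorbed: α·S·A_cross = 0.65·474·7.548 = 2325 W (cross-section πr²).
Total input = 2325 + 4770 = 7095 W.
Radiated: εσ·A_surf·T⁴ with A_surf = 4πr² = 30.19 m².
T⁴ = 7095/(0.66·5.67×10⁻⁸·30.19) = 6.280×10⁹ K⁴.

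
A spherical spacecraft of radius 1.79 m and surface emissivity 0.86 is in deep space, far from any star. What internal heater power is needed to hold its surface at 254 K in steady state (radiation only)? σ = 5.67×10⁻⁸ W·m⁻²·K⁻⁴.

P = εσ·4πr²·T⁴.
4πr² = 40.26 m²; T⁴ = 4.162×10⁹ K⁴.
P = 0.86·5.67×10⁻⁸·40.26·4.162×10⁹.

P ≈ 8170 W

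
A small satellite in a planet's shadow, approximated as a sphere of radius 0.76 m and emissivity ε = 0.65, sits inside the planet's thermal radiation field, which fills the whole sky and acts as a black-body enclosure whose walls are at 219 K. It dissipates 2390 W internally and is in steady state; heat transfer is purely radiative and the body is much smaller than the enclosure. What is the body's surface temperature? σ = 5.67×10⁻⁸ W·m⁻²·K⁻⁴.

T ≈ 326 K

For a small grey body in a large enclosure, net radiated power = εσA(T⁴ − T_w⁴).
Steady state: P = εσA(T⁴ − T_w⁴) with A = 4πr² = 7.258 m².
T⁴ = P/(εσA) + T_w⁴ = 2390/(0.65·5.67×10⁻⁸·7.258) + (219)⁴
    = 8.934×10⁹ + 2.300×10⁹ = 1.123×10¹⁰ K⁴.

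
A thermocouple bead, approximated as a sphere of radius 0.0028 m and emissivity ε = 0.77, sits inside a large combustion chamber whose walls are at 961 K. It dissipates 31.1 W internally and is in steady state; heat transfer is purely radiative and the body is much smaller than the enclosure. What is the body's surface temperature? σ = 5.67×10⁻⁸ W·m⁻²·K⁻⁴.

For a small grey body in a large enclosure, net radiated power = εσA(T⁴ − T_w⁴).
Steady state: P = εσA(T⁴ − T_w⁴) with A = 4πr² = 9.852×10⁻⁵ m².
T⁴ = P/(εσA) + T_w⁴ = 31.1/(0.77·5.67×10⁻⁸·9.852×10⁻⁵) + (961)⁴
    = 7.230×10¹² + 8.529×10¹¹ = 8.083×10¹² K⁴.

T ≈ 1690 K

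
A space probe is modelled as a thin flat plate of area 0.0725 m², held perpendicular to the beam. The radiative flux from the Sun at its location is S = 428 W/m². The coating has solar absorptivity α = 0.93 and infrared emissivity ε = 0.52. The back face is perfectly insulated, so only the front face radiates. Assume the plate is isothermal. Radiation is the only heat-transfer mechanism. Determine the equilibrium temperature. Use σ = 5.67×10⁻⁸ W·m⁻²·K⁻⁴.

At equilibrium, absorbed power = emitted power.
Absorbing cross-section = A = 0.07250 m²; emitting surface = A = 0.07250 m² (ratio 1).
αS·A_cross = εσ·A_surf·T⁴  ⇒  T⁴ = αS/(ε·1σ).
T⁴ = 0.930·428/(0.52·1·5.67×10⁻⁸) = 1.350×10¹⁰ K⁴.
T = (1.350×10¹⁰)^(1/4).

T ≈ 341 K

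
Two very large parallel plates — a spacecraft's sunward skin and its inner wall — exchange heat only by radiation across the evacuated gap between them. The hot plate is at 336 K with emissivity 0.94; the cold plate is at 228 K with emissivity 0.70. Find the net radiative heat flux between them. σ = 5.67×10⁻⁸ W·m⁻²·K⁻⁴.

q ≈ 382 W/m²

For two infinite grey parallel plates, q = σ(T₁⁴ − T₂⁴)/(1/ε₁ + 1/ε₂ − 1).
T₁⁴ − T₂⁴ = 1.275×10¹⁰ − 2.702×10⁹ = 1.004×10¹⁰ K⁴.
1/ε₁ + 1/ε₂ − 1 = 1.064 + 1.429 − 1 = 1.492.
q = 5.67×10⁻⁸ × 1.004×10¹⁰ / 1.492.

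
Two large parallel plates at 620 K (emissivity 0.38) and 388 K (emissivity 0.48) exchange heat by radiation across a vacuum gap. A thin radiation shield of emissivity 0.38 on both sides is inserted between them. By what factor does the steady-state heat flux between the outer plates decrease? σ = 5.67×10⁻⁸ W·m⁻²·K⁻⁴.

factor ≈ 2.15

Without shield: q₀ = σΔ(T⁴)/(1/ε₁+1/ε₂−1) with denominator 3.715.
With shield the two gaps are in series; the resistances add: (1/ε₁+1/ε_s−1)+(1/ε_s+1/ε₂−1) = 4.263+3.715 = 7.978.
Heat-flux ratio q₀/q = 7.978/3.715.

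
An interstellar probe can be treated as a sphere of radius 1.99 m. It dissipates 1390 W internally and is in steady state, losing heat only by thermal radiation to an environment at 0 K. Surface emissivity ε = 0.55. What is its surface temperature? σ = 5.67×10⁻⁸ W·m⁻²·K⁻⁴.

T ≈ 173 K

Steady state: internal power = radiated power, P = εσA T⁴.
Radiating area A = 4πr² = 49.76 m².
T⁴ = P/(εσA) = 1390/(0.55·5.67×10⁻⁸·49.76) = 8.957×10⁸ K⁴.
T = (8.957×10⁸)^(1/4).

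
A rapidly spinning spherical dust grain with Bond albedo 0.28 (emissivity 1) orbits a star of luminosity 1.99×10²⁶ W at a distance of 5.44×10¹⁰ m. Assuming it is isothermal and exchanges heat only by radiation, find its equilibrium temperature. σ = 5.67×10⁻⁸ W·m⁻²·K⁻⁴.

First find the stellar flux at distance d: S = L/(4πd²) = 1.99×10²⁶/(4π·(5.44×10¹⁰)²) = 5351 W/m².
For an isothermal sphere, absorbed (1−a)S·πr² = emitted σ·4πr²·T⁴, so T⁴ = (1−a)S/(4σ).
T⁴ = 0.720·5351/(4·5.67×10⁻⁸) = 1.699×10¹⁰ K⁴.

T ≈ 361 K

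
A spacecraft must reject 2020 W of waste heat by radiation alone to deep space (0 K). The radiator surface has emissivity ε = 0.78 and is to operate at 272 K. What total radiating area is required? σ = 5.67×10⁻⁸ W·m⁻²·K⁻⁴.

A ≈ 8.34 m²

P = εσA T⁴ ⇒ A = P/(εσT⁴).
T⁴ = 5.474×10⁹ K⁴.
A = 2020/(0.78 × 5.67×10⁻⁸ × 5.474×10⁹).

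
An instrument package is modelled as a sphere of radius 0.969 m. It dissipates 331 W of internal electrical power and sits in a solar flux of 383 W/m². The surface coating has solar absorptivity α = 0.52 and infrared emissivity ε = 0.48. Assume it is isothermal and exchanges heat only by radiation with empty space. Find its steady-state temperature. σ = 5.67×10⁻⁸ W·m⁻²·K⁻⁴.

T ≈ 231 K

At steady state, absorbed solar power + internal power = radiated power.
Absorbed: α·S·A_cross = 0.52·383·2.950 = 587.5 W (cross-section πr²).
Total input = 587.5 + 331 = 918.5 W.
Radiated: εσ·A_surf·T⁴ with A_surf = 4πr² = 11.80 m².
T⁴ = 918.5/(0.48·5.67×10⁻⁸·11.80) = 2.860×10⁹ K⁴.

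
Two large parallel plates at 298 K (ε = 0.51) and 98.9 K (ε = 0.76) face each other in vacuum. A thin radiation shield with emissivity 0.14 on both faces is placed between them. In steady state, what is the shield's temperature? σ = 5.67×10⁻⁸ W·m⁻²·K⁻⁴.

In steady state the net flux on the hot side equals that on the cold side.
σ(T₁⁴−T_s⁴)/D₁ = σ(T_s⁴−T₂⁴)/D₂, with D₁ = 1/ε₁+1/ε_s−1 = 8.104, D₂ = 1/ε_s+1/ε₂−1 = 7.459.
Solve for T_s⁴: T_s⁴ = (D₂·T₁⁴ + D₁·T₂⁴)/(D₁+D₂) = 3.829×10⁹ K⁴.

T_s ≈ 249 K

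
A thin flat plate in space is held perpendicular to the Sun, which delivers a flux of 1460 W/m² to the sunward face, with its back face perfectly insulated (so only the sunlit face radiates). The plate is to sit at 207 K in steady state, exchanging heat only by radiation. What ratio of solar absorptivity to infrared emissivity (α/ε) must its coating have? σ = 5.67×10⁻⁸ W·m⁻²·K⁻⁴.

Balance: αS·A = εσ·1A·T⁴ ⇒ α/ε = σT⁴/S.
α/ε = 5.67×10⁻⁸·(207)⁴/1460 = 5.67×10⁻⁸·1.836×10⁹/1460.

α/ε ≈ 0.0713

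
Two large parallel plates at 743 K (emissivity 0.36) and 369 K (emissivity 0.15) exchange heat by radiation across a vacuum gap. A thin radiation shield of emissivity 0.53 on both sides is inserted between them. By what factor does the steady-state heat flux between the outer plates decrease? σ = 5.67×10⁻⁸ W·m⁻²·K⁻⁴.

factor ≈ 1.33

Without shield: q₀ = σΔ(T⁴)/(1/ε₁+1/ε₂−1) with denominator 8.444.
With shield the two gaps are in series; the resistances add: (1/ε₁+1/ε_s−1)+(1/ε_s+1/ε₂−1) = 3.665+7.553 = 11.22.
Heat-flux ratio q₀/q = 11.22/8.444.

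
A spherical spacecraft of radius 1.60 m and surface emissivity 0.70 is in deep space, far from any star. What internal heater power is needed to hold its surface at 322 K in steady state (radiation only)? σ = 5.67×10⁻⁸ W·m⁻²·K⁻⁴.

P = εσ·4πr²·T⁴.
4πr² = 32.17 m²; T⁴ = 1.075×10¹⁰ K⁴.
P = 0.70·5.67×10⁻⁸·32.17·1.075×10¹⁰.

P ≈ 13700 W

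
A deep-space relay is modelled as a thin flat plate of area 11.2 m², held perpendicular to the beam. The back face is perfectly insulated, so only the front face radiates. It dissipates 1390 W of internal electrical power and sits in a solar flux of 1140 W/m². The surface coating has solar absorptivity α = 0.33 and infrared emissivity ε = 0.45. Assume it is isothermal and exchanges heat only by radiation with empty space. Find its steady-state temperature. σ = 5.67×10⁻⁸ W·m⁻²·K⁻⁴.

At steady state, absorbed solar power + internal power = radiated power.
Absorbed: α·S·A_cross = 0.33·1140·11.20 = 4213 W (cross-section A).
Total input = 4213 + 1390 = 5603 W.
Radiated: εσ·A_surf·T⁴ with A_surf = A = 11.20 m².
T⁴ = 5603/(0.45·5.67×10⁻⁸·11.20) = 1.961×10¹⁰ K⁴.

T ≈ 374 K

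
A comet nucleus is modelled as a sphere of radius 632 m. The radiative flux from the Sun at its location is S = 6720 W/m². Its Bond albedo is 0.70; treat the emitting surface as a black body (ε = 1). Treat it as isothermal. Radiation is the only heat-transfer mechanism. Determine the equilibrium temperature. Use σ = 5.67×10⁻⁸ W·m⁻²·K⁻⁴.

At equilibrium, absorbed power = emitted power.
Absorbing cross-section = πr² = 1.255×10⁶ m²; emitting surface = 4πr² = 5.019×10⁶ m² (ratio 4).
(1−a)S·A_cross = εσ·A_surf·T⁴  ⇒  T⁴ = (1−a)S/(4σ).
T⁴ = 0.300·6720/(4·5.67×10⁻⁸) = 8.889×10⁹ K⁴.
T = (8.889×10⁹)^(1/4).

T ≈ 307 K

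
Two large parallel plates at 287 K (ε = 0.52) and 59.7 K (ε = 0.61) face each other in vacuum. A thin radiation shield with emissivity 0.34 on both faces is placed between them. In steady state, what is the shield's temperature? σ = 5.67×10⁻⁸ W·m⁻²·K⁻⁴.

T_s ≈ 239 K

In steady state the net flux on the hot side equals that on the cold side.
σ(T₁⁴−T_s⁴)/D₁ = σ(T_s⁴−T₂⁴)/D₂, with D₁ = 1/ε₁+1/ε_s−1 = 3.864, D₂ = 1/ε_s+1/ε₂−1 = 3.581.
Solve for T_s⁴: T_s⁴ = (D₂·T₁⁴ + D₁·T₂⁴)/(D₁+D₂) = 3.270×10⁹ K⁴.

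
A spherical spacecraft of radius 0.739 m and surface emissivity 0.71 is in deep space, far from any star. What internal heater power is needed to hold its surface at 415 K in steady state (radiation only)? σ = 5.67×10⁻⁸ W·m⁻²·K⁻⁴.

P = εσ·4πr²·T⁴.
4πr² = 6.863 m²; T⁴ = 2.966×10¹⁰ K⁴.
P = 0.71·5.67×10⁻⁸·6.863·2.966×10¹⁰.

P ≈ 8190 W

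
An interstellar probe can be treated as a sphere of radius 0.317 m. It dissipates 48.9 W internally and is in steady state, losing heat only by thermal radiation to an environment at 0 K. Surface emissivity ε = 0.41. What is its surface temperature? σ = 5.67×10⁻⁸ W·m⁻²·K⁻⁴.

T ≈ 202 K

Steady state: internal power = radiated power, P = εσA T⁴.
Radiating area A = 4πr² = 1.263 m².
T⁴ = P/(εσA) = 48.9/(0.41·5.67×10⁻⁸·1.263) = 1.666×10⁹ K⁴.
T = (1.666×10⁹)^(1/4).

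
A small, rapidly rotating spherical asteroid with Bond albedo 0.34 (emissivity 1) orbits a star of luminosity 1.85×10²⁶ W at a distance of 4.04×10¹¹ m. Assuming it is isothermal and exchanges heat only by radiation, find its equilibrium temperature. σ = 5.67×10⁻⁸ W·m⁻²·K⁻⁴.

First find the stellar flux at distance d: S = L/(4πd²) = 1.85×10²⁶/(4π·(4.04×10¹¹)²) = 90.20 W/m².
For an isothermal sphere, absorbed (1−a)S·πr² = emitted σ·4πr²·T⁴, so T⁴ = (1−a)S/(4σ).
T⁴ = 0.660·90.20/(4·5.67×10⁻⁸) = 2.625×10⁸ K⁴.

T ≈ 127 K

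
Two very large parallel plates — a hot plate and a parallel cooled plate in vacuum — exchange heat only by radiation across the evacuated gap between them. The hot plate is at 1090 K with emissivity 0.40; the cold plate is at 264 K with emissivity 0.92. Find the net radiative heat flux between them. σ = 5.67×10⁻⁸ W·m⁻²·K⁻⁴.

q ≈ 30800 W/m²

For two infinite grey parallel plates, q = σ(T₁⁴ − T₂⁴)/(1/ε₁ + 1/ε₂ − 1).
T₁⁴ − T₂⁴ = 1.412×10¹² − 4.858×10⁹ = 1.407×10¹² K⁴.
1/ε₁ + 1/ε₂ − 1 = 2.500 + 1.087 − 1 = 2.587.
q = 5.67×10⁻⁸ × 1.407×10¹² / 2.587.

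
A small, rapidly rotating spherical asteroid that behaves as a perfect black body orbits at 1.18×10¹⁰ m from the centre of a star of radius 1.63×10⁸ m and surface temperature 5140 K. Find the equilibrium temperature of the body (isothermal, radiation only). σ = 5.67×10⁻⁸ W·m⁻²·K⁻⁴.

The star's surface emits σT_*⁴; at distance d the flux is S = σT_*⁴(R_*/d)².
S = 5.67×10⁻⁸·(5140)⁴·(1.63×10⁸/1.18×10¹⁰)² = 7552 W/m².
For an isothermal sphere T⁴ = (1−a)S/(4σ) = 3.330×10¹⁰ K⁴.

T ≈ 427 K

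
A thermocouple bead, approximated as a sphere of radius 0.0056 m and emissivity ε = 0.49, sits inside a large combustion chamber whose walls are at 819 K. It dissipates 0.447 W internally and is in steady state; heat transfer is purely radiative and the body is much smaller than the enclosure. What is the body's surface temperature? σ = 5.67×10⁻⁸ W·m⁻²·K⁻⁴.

For a small grey body in a large enclosure, net radiated power = εσA(T⁴ − T_w⁴).
Steady state: P = εσA(T⁴ − T_w⁴) with A = 4πr² = 3.941×10⁻⁴ m².
T⁴ = P/(εσA) + T_w⁴ = 0.447/(0.49·5.67×10⁻⁸·3.941×10⁻⁴) + (819)⁴
    = 4.083×10¹⁰ + 4.499×10¹¹ = 4.907×10¹¹ K⁴.

T ≈ 837 K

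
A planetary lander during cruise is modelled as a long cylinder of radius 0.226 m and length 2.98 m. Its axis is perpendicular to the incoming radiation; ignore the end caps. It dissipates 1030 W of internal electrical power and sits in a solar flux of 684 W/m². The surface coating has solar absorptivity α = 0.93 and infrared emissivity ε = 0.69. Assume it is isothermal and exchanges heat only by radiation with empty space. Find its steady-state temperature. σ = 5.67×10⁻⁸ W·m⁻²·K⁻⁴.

T ≈ 327 K

At steady state, absorbed solar power + internal power = radiated power.
Absorbed: α·S·A_cross = 0.93·684·1.347 = 856.8 W (cross-section 2rL).
Total input = 856.8 + 1030 = 1887 W.
Radiated: εσ·A_surf·T⁴ with A_surf = 2πrL = 4.232 m².
T⁴ = 1887/(0.69·5.67×10⁻⁸·4.232) = 1.140×10¹⁰ K⁴.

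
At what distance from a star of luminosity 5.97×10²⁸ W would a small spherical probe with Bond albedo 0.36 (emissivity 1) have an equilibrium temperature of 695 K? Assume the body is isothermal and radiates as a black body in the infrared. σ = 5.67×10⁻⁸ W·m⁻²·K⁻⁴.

d ≈ 2.40×10¹¹ m

For an isothermal black-emitting sphere, (1−a)S·πr² = σ·4πr²·T⁴ ⇒ S = 4σT⁴/(1−a).
S = 4·5.67×10⁻⁸·(695)⁴/0.640 = 82680 W/m².
Flux falls as S = L/(4πd²), so d = √(L/(4πS)) = √(5.97×10²⁸/(4π·82680)).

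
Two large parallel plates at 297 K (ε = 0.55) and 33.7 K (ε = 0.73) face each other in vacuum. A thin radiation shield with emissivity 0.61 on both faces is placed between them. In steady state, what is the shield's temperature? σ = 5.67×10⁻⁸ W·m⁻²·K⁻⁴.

In steady state the net flux on the hot side equals that on the cold side.
σ(T₁⁴−T_s⁴)/D₁ = σ(T_s⁴−T₂⁴)/D₂, with D₁ = 1/ε₁+1/ε_s−1 = 2.458, D₂ = 1/ε_s+1/ε₂−1 = 2.009.
Solve for T_s⁴: T_s⁴ = (D₂·T₁⁴ + D₁·T₂⁴)/(D₁+D₂) = 3.501×10⁹ K⁴.

T_s ≈ 243 K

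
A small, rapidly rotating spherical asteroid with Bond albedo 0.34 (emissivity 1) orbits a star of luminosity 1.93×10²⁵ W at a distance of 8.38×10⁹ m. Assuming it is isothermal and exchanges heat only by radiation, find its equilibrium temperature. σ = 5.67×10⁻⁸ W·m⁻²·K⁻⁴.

T ≈ 502 K

First find the stellar flux at distance d: S = L/(4πd²) = 1.93×10²⁵/(4π·(8.38×10⁹)²) = 21870 W/m².
For an isothermal sphere, absorbed (1−a)S·πr² = emitted σ·4πr²·T⁴, so T⁴ = (1−a)S/(4σ).
T⁴ = 0.660·21870/(4·5.67×10⁻⁸) = 6.364×10¹⁰ K⁴.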